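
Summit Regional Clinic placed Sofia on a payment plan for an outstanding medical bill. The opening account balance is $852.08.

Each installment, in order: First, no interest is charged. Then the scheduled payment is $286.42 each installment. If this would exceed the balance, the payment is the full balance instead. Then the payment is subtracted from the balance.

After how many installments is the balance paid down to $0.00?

# | Opening | Payment | End bal
1 | $852.08 | $286.42 | $565.66
2 | $565.66 | $286.42 | $279.24
3 | $279.24 | $279.24 | $0.00
Balance reaches $0.00 in installment 3.

3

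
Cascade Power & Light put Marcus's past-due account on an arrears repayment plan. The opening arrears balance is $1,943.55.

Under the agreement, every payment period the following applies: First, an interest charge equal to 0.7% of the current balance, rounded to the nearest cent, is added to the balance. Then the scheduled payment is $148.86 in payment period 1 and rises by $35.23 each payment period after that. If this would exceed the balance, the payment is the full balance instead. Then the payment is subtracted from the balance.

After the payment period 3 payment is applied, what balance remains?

Payment period 1: $1,943.55 +$13.60 interest = $1,957.15; pay $148.86 → $1,808.29
Payment period 2: $1,808.29 +$12.66 interest = $1,820.95; pay $184.09 → $1,636.86
Payment period 3: $1,636.86 +$11.46 interest = $1,648.32; pay $219.32 → $1,429.00

$1,429.00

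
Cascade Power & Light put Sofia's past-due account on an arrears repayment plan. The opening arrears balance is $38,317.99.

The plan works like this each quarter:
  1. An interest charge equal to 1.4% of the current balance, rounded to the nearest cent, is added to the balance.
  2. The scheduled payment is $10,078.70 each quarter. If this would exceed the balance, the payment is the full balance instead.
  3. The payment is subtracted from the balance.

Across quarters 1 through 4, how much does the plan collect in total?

$39,654.74

Quarter 1: opening $38,317.99; interest $536.45 → $38,854.44; payment $10,078.70; balance $28,775.74
Quarter 2: opening $28,775.74; interest $402.86 → $29,178.60; payment $10,078.70; balance $19,099.90
Quarter 3: opening $19,099.90; interest $267.40 → $19,367.30; payment $10,078.70; balance $9,288.60
Quarter 4: opening $9,288.60; interest $130.04 → $9,418.64; payment $9,418.64; balance $0.00
Total paid: $39,654.74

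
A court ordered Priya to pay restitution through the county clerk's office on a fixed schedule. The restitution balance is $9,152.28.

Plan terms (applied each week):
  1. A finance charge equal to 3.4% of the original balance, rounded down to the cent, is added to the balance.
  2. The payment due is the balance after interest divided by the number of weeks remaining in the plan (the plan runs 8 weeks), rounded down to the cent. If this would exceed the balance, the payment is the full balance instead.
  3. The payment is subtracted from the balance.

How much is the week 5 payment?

$1,419.27

# | Opening | Interest | Payment | End bal
1 | $9,152.28 | $311.17 | $1,182.93 | $8,280.52
2 | $8,280.52 | $311.17 | $1,227.38 | $7,364.31
3 | $7,364.31 | $311.17 | $1,279.24 | $6,396.24
4 | $6,396.24 | $311.17 | $1,341.48 | $5,365.93
5 | $5,365.93 | $311.17 | $1,419.27 | $4,257.83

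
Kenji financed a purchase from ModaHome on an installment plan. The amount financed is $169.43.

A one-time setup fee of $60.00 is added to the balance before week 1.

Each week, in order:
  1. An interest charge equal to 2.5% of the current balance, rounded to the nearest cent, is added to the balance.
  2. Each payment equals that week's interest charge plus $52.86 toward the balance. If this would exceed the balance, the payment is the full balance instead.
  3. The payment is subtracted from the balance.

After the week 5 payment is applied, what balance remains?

$0.00

# | Opening | Interest | Payment | End bal
1 | $229.43 | $5.74 | $58.60 | $176.57
2 | $176.57 | $4.41 | $57.27 | $123.71
3 | $123.71 | $3.09 | $55.95 | $70.85
4 | $70.85 | $1.77 | $54.63 | $17.99
5 | $17.99 | $0.45 | $18.44 | $0.00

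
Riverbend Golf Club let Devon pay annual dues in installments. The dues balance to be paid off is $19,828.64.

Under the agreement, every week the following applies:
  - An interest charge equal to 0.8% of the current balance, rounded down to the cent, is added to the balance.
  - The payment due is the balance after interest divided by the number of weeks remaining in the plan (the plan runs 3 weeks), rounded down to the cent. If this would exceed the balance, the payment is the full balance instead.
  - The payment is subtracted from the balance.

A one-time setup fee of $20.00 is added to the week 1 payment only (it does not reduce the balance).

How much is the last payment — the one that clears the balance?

$6,769.44

Week 1: $19,828.64 +$158.62 interest = $19,987.26; pay $6,662.42 (+ $20.00 fee) → $13,324.84
Week 2: $13,324.84 +$106.59 interest = $13,431.43; pay $6,715.71 → $6,715.72
Week 3: $6,715.72 +$53.72 interest = $6,769.44; pay $6,769.44 → $0.00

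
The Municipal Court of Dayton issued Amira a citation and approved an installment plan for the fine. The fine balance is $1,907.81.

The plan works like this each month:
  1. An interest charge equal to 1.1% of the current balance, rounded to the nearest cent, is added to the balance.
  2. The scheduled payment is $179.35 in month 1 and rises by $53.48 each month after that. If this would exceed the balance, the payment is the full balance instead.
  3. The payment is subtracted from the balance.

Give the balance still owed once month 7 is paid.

$0.00

Month 1: opening $1,907.81; interest $20.99 → $1,928.80; payment $179.35; balance $1,749.45
Month 2: opening $1,749.45; interest $19.24 → $1,768.69; payment $232.83; balance $1,535.86
Month 3: opening $1,535.86; interest $16.89 → $1,552.75; payment $286.31; balance $1,266.44
Month 4: opening $1,266.44; interest $13.93 → $1,280.37; payment $339.79; balance $940.58
Month 5: opening $940.58; interest $10.35 → $950.93; payment $393.27; balance $557.66
Month 6: opening $557.66; interest $6.13 → $563.79; payment $446.75; balance $117.04
Month 7: opening $117.04; interest $1.29 → $118.33; payment $118.33; balance $0.00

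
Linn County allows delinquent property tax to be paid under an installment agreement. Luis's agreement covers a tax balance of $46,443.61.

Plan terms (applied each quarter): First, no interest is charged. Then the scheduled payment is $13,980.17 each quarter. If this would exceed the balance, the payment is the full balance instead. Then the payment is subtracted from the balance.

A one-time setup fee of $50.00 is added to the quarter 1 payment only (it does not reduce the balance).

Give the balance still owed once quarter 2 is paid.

Quarter 1: opening $46,443.61; payment $13,980.17 (+ $50.00 fee); balance $32,463.44
Quarter 2: opening $32,463.44; payment $13,980.17; balance $18,483.27

$18,483.27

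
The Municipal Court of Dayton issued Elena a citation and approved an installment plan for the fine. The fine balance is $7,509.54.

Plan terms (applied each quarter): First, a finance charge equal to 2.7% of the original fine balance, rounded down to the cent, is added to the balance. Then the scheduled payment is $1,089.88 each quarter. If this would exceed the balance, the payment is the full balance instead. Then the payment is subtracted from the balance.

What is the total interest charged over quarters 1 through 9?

$1,824.75

Quarter 1: $7,509.54 +$202.75 interest = $7,712.29; pay $1,089.88 → $6,622.41
Quarter 2: $6,622.41 +$202.75 interest = $6,825.16; pay $1,089.88 → $5,735.28
Quarter 3: $5,735.28 +$202.75 interest = $5,938.03; pay $1,089.88 → $4,848.15
Quarter 4: $4,848.15 +$202.75 interest = $5,050.90; pay $1,089.88 → $3,961.02
Quarter 5: $3,961.02 +$202.75 interest = $4,163.77; pay $1,089.88 → $3,073.89
Quarter 6: $3,073.89 +$202.75 interest = $3,276.64; pay $1,089.88 → $2,186.76
Quarter 7: $2,186.76 +$202.75 interest = $2,389.51; pay $1,089.88 → $1,299.63
Quarter 8: $1,299.63 +$202.75 interest = $1,502.38; pay $1,089.88 → $412.50
Quarter 9: $412.50 +$202.75 interest = $615.25; pay $615.25 → $0.00
Total interest: $202.75 + $202.75 + $202.75 + $202.75 + $202.75 + $202.75 + $202.75 + $202.75 + $202.75 = $1,824.75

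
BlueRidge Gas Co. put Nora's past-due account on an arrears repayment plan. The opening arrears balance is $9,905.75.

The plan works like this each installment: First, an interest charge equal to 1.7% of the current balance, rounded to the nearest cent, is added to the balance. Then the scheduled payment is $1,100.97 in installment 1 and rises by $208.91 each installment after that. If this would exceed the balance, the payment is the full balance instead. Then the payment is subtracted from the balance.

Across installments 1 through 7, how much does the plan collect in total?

Installment 1: $9,905.75 +$168.40 interest = $10,074.15; pay $1,100.97 → $8,973.18
Installment 2: $8,973.18 +$152.54 interest = $9,125.72; pay $1,309.88 → $7,815.84
Installment 3: $7,815.84 +$132.87 interest = $7,948.71; pay $1,518.79 → $6,429.92
Installment 4: $6,429.92 +$109.31 interest = $6,539.23; pay $1,727.70 → $4,811.53
Installment 5: $4,811.53 +$81.80 interest = $4,893.33; pay $1,936.61 → $2,956.72
Installment 6: $2,956.72 +$50.26 interest = $3,006.98; pay $2,145.52 → $861.46
Installment 7: $861.46 +$14.64 interest = $876.10; pay $876.10 → $0.00
Total paid: $10,615.57

$10,615.57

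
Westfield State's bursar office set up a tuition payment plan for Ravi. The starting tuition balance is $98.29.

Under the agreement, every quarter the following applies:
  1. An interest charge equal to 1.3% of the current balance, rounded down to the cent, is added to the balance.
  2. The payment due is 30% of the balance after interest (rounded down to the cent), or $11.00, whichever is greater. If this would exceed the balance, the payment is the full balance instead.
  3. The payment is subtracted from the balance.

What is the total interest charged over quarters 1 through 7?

$3.77

Quarter 1: $98.29 +$1.27 interest = $99.56; pay $29.86 → $69.70
Quarter 2: $69.70 +$0.90 interest = $70.60; pay $21.18 → $49.42
Quarter 3: $49.42 +$0.64 interest = $50.06; pay $15.01 → $35.05
Quarter 4: $35.05 +$0.45 interest = $35.50; pay $11.00 → $24.50
Quarter 5: $24.50 +$0.31 interest = $24.81; pay $11.00 → $13.81
Quarter 6: $13.81 +$0.17 interest = $13.98; pay $11.00 → $2.98
Quarter 7: $2.98 +$0.03 interest = $3.01; pay $3.01 → $0.00
Total interest: $1.27 + $0.90 + $0.64 + $0.45 + $0.31 + $0.17 + $0.03 = $3.77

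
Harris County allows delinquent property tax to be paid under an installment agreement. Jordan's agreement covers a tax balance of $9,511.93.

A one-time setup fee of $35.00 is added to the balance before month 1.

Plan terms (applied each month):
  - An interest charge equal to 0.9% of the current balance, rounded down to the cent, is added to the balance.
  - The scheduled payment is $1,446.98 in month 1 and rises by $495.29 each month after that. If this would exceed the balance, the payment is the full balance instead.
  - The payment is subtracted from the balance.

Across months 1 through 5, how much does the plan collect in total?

$9,808.14

Month 1: opening $9,546.93; interest $85.92 → $9,632.85; payment $1,446.98; balance $8,185.87
Month 2: opening $8,185.87; interest $73.67 → $8,259.54; payment $1,942.27; balance $6,317.27
Month 3: opening $6,317.27; interest $56.85 → $6,374.12; payment $2,437.56; balance $3,936.56
Month 4: opening $3,936.56; interest $35.42 → $3,971.98; payment $2,932.85; balance $1,039.13
Month 5: opening $1,039.13; interest $9.35 → $1,048.48; payment $1,048.48; balance $0.00
Total paid: $9,808.14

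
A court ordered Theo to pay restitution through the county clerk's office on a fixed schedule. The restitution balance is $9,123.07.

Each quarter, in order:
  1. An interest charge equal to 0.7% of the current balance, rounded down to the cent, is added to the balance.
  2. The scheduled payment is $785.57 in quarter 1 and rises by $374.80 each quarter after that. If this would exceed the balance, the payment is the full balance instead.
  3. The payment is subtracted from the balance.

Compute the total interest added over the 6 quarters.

$253.89

# | Opening | Interest | Payment | End bal
1 | $9,123.07 | $63.86 | $785.57 | $8,401.36
2 | $8,401.36 | $58.80 | $1,160.37 | $7,299.79
3 | $7,299.79 | $51.09 | $1,535.17 | $5,815.71
4 | $5,815.71 | $40.70 | $1,909.97 | $3,946.44
5 | $3,946.44 | $27.62 | $2,284.77 | $1,689.29
6 | $1,689.29 | $11.82 | $1,701.11 | $0.00
Total interest: $63.86 + $58.80 + $51.09 + $40.70 + $27.62 + $11.82 = $253.89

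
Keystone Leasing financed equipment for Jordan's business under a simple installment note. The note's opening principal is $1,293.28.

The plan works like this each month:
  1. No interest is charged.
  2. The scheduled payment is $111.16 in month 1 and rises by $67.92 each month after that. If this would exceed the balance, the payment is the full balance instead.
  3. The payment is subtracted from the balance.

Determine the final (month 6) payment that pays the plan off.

Month 1: $1,293.28 − $111.16 → $1,182.12
Month 2: $1,182.12 − $179.08 → $1,003.04
Month 3: $1,003.04 − $247.00 → $756.04
Month 4: $756.04 − $314.92 → $441.12
Month 5: $441.12 − $382.84 → $58.28
Month 6: $58.28 − $58.28 → $0.00

$58.28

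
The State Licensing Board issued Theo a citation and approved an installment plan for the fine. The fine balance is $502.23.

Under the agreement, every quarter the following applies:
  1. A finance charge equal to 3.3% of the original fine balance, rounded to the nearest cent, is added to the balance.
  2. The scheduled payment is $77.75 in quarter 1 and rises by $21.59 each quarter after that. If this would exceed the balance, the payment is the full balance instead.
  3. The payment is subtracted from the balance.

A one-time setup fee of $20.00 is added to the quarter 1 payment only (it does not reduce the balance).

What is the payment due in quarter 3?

$120.93

Quarter 1: opening $502.23; interest $16.57 → $518.80; payment $77.75 (+ $20.00 fee); balance $441.05
Quarter 2: opening $441.05; interest $16.57 → $457.62; payment $99.34; balance $358.28
Quarter 3: opening $358.28; interest $16.57 → $374.85; payment $120.93; balance $253.92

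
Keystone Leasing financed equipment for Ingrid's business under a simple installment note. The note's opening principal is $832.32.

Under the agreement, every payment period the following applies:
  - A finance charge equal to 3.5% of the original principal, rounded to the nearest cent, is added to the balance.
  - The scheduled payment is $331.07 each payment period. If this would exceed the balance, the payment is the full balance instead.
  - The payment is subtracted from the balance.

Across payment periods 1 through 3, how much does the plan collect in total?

Payment period 1: opening $832.32; interest $29.13 → $861.45; payment $331.07; balance $530.38
Payment period 2: opening $530.38; interest $29.13 → $559.51; payment $331.07; balance $228.44
Payment period 3: opening $228.44; interest $29.13 → $257.57; payment $257.57; balance $0.00
Total paid: $919.71

$919.71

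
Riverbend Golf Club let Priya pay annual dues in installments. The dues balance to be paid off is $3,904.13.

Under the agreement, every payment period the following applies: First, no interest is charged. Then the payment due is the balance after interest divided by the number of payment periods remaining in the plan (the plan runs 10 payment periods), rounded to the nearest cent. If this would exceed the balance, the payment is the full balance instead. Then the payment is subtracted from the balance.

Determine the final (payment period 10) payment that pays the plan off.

Payment period 1: opening $3,904.13; payment $390.41; balance $3,513.72
Payment period 2: opening $3,513.72; payment $390.41; balance $3,123.31
Payment period 3: opening $3,123.31; payment $390.41; balance $2,732.90
Payment period 4: opening $2,732.90; payment $390.41; balance $2,342.49
Payment period 5: opening $2,342.49; payment $390.42; balance $1,952.07
Payment period 6: opening $1,952.07; payment $390.41; balance $1,561.66
Payment period 7: opening $1,561.66; payment $390.42; balance $1,171.24
Payment period 8: opening $1,171.24; payment $390.41; balance $780.83
Payment period 9: opening $780.83; payment $390.42; balance $390.41
Payment period 10: opening $390.41; payment $390.41; balance $0.00

$390.41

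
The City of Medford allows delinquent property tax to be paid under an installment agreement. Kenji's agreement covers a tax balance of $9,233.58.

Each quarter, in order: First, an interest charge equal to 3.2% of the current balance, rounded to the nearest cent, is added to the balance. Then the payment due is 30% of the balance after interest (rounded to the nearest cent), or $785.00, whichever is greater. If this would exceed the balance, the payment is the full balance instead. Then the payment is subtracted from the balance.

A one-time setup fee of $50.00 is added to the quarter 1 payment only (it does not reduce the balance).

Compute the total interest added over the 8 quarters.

Quarter 1: opening $9,233.58; interest $295.47 → $9,529.05; payment $2,858.72 (+ $50.00 fee); balance $6,670.33
Quarter 2: opening $6,670.33; interest $213.45 → $6,883.78; payment $2,065.13; balance $4,818.65
Quarter 3: opening $4,818.65; interest $154.20 → $4,972.85; payment $1,491.86; balance $3,480.99
Quarter 4: opening $3,480.99; interest $111.39 → $3,592.38; payment $1,077.71; balance $2,514.67
Quarter 5: opening $2,514.67; interest $80.47 → $2,595.14; payment $785.00; balance $1,810.14
Quarter 6: opening $1,810.14; interest $57.92 → $1,868.06; payment $785.00; balance $1,083.06
Quarter 7: opening $1,083.06; interest $34.66 → $1,117.72; payment $785.00; balance $332.72
Quarter 8: opening $332.72; interest $10.65 → $343.37; payment $343.37; balance $0.00
Total interest: $295.47 + $213.45 + $154.20 + $111.39 + $80.47 + $57.92 + $34.66 + $10.65 = $958.21

$958.21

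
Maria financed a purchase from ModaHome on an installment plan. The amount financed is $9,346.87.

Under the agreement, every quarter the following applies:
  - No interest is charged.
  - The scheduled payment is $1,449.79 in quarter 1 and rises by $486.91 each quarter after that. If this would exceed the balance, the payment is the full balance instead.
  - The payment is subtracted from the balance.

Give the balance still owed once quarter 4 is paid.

$626.25

Quarter 1: opening $9,346.87; payment $1,449.79; balance $7,897.08
Quarter 2: opening $7,897.08; payment $1,936.70; balance $5,960.38
Quarter 3: opening $5,960.38; payment $2,423.61; balance $3,536.77
Quarter 4: opening $3,536.77; payment $2,910.52; balance $626.25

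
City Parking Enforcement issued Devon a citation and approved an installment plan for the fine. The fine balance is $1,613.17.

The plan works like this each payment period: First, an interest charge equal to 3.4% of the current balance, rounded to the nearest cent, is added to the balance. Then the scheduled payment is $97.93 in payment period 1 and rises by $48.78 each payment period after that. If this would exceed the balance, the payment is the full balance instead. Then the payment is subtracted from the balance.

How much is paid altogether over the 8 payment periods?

$1,911.09

Payment period 1: $1,613.17 +$54.85 interest = $1,668.02; pay $97.93 → $1,570.09
Payment period 2: $1,570.09 +$53.38 interest = $1,623.47; pay $146.71 → $1,476.76
Payment period 3: $1,476.76 +$50.21 interest = $1,526.97; pay $195.49 → $1,331.48
Payment period 4: $1,331.48 +$45.27 interest = $1,376.75; pay $244.27 → $1,132.48
Payment period 5: $1,132.48 +$38.50 interest = $1,170.98; pay $293.05 → $877.93
Payment period 6: $877.93 +$29.85 interest = $907.78; pay $341.83 → $565.95
Payment period 7: $565.95 +$19.24 interest = $585.19; pay $390.61 → $194.58
Payment period 8: $194.58 +$6.62 interest = $201.20; pay $201.20 → $0.00
Total paid: $1,911.09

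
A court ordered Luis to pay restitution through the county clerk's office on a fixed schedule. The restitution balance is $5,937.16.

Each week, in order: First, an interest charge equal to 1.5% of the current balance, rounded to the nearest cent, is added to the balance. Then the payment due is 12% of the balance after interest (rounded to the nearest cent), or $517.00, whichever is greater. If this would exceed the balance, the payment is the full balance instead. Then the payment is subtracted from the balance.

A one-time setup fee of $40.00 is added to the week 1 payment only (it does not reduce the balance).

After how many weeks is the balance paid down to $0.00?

Week 1: opening $5,937.16; interest $89.06 → $6,026.22; payment $723.15 (+ $40.00 fee); balance $5,303.07
Week 2: opening $5,303.07; interest $79.55 → $5,382.62; payment $645.91; balance $4,736.71
Week 3: opening $4,736.71; interest $71.05 → $4,807.76; payment $576.93; balance $4,230.83
Week 4: opening $4,230.83; interest $63.46 → $4,294.29; payment $517.00; balance $3,777.29
Week 5: opening $3,777.29; interest $56.66 → $3,833.95; payment $517.00; balance $3,316.95
Week 6: opening $3,316.95; interest $49.75 → $3,366.70; payment $517.00; balance $2,849.70
Week 7: opening $2,849.70; interest $42.75 → $2,892.45; payment $517.00; balance $2,375.45
Week 8: opening $2,375.45; interest $35.63 → $2,411.08; payment $517.00; balance $1,894.08
Week 9: opening $1,894.08; interest $28.41 → $1,922.49; payment $517.00; balance $1,405.49
Week 10: opening $1,405.49; interest $21.08 → $1,426.57; payment $517.00; balance $909.57
Week 11: opening $909.57; interest $13.64 → $923.21; payment $517.00; balance $406.21
Week 12: opening $406.21; interest $6.09 → $412.30; payment $412.30; balance $0.00
Balance reaches $0.00 in week 12.

12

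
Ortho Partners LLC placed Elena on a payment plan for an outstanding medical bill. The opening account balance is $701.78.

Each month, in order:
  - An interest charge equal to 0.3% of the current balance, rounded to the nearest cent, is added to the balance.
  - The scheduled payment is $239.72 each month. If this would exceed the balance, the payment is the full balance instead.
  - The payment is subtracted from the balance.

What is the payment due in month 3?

$226.52

Month 1: $701.78 +$2.11 interest = $703.89; pay $239.72 → $464.17
Month 2: $464.17 +$1.39 interest = $465.56; pay $239.72 → $225.84
Month 3: $225.84 +$0.68 interest = $226.52; pay $226.52 → $0.00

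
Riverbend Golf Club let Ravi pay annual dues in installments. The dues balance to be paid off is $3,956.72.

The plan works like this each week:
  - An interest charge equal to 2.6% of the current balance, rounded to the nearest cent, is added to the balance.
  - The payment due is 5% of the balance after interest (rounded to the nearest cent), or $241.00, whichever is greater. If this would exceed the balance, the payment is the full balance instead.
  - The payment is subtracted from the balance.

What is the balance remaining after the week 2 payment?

$3,676.87

Week 1: $3,956.72 +$102.87 interest = $4,059.59; pay $241.00 → $3,818.59
Week 2: $3,818.59 +$99.28 interest = $3,917.87; pay $241.00 → $3,676.87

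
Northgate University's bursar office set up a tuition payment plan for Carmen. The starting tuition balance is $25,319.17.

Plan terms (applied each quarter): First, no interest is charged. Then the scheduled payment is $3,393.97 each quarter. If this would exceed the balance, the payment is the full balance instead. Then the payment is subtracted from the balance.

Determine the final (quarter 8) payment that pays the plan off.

Quarter 1: opening $25,319.17; payment $3,393.97; balance $21,925.20
Quarter 2: opening $21,925.20; payment $3,393.97; balance $18,531.23
Quarter 3: opening $18,531.23; payment $3,393.97; balance $15,137.26
Quarter 4: opening $15,137.26; payment $3,393.97; balance $11,743.29
Quarter 5: opening $11,743.29; payment $3,393.97; balance $8,349.32
Quarter 6: opening $8,349.32; payment $3,393.97; balance $4,955.35
Quarter 7: opening $4,955.35; payment $3,393.97; balance $1,561.38
Quarter 8: opening $1,561.38; payment $1,561.38; balance $0.00

$1,561.38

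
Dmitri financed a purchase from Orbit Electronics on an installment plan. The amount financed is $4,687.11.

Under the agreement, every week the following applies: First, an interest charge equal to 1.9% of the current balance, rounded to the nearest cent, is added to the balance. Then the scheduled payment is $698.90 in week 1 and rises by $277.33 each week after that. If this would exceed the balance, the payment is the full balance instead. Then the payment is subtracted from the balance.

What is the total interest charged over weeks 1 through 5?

Week 1: $4,687.11 +$89.06 interest = $4,776.17; pay $698.90 → $4,077.27
Week 2: $4,077.27 +$77.47 interest = $4,154.74; pay $976.23 → $3,178.51
Week 3: $3,178.51 +$60.39 interest = $3,238.90; pay $1,253.56 → $1,985.34
Week 4: $1,985.34 +$37.72 interest = $2,023.06; pay $1,530.89 → $492.17
Week 5: $492.17 +$9.35 interest = $501.52; pay $501.52 → $0.00
Total interest: $89.06 + $77.47 + $60.39 + $37.72 + $9.35 = $273.99

$273.99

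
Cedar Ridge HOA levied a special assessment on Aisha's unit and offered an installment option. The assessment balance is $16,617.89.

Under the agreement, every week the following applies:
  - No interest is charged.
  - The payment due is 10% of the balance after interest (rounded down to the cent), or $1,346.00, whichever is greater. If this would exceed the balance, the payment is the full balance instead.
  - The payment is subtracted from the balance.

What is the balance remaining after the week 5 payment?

$9,422.45

Week 1: opening $16,617.89; payment $1,661.78; balance $14,956.11
Week 2: opening $14,956.11; payment $1,495.61; balance $13,460.50
Week 3: opening $13,460.50; payment $1,346.05; balance $12,114.45
Week 4: opening $12,114.45; payment $1,346.00; balance $10,768.45
Week 5: opening $10,768.45; payment $1,346.00; balance $9,422.45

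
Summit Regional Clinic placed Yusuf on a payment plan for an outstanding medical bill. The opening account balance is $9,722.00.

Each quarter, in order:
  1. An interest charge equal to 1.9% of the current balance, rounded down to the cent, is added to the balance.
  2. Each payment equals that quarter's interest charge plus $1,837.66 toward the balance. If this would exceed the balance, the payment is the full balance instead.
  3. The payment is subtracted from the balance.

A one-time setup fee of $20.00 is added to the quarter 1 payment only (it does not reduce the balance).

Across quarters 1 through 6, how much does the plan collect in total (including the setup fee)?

$10,326.55

Quarter 1: $9,722.00 +$184.71 interest = $9,906.71; pay $2,022.37 (+ $20.00 fee) → $7,884.34
Quarter 2: $7,884.34 +$149.80 interest = $8,034.14; pay $1,987.46 → $6,046.68
Quarter 3: $6,046.68 +$114.88 interest = $6,161.56; pay $1,952.54 → $4,209.02
Quarter 4: $4,209.02 +$79.97 interest = $4,288.99; pay $1,917.63 → $2,371.36
Quarter 5: $2,371.36 +$45.05 interest = $2,416.41; pay $1,882.71 → $533.70
Quarter 6: $533.70 +$10.14 interest = $543.84; pay $543.84 → $0.00
Total paid: $10,326.55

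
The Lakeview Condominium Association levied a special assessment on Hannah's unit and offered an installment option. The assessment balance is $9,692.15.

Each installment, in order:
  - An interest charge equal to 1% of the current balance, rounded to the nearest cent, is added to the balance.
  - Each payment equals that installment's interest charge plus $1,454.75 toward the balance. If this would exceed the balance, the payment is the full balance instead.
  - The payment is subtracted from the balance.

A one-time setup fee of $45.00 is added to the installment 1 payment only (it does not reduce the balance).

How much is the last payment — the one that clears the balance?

$973.29

# | Opening | Interest | Payment | Fee | End bal
1 | $9,692.15 | $96.92 | $1,551.67 | $45.00 | $8,237.40
2 | $8,237.40 | $82.37 | $1,537.12 | — | $6,782.65
3 | $6,782.65 | $67.83 | $1,522.58 | — | $5,327.90
4 | $5,327.90 | $53.28 | $1,508.03 | — | $3,873.15
5 | $3,873.15 | $38.73 | $1,493.48 | — | $2,418.40
6 | $2,418.40 | $24.18 | $1,478.93 | — | $963.65
7 | $963.65 | $9.64 | $973.29 | — | $0.00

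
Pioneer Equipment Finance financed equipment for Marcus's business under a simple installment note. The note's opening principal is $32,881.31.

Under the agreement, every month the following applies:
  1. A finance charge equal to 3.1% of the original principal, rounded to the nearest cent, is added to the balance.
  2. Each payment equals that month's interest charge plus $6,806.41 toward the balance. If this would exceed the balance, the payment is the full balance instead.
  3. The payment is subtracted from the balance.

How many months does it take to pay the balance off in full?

Month 1: opening $32,881.31; interest $1,019.32 → $33,900.63; payment $7,825.73; balance $26,074.90
Month 2: opening $26,074.90; interest $1,019.32 → $27,094.22; payment $7,825.73; balance $19,268.49
Month 3: opening $19,268.49; interest $1,019.32 → $20,287.81; payment $7,825.73; balance $12,462.08
Month 4: opening $12,462.08; interest $1,019.32 → $13,481.40; payment $7,825.73; balance $5,655.67
Month 5: opening $5,655.67; interest $1,019.32 → $6,674.99; payment $6,674.99; balance $0.00
Balance reaches $0.00 in month 5.

5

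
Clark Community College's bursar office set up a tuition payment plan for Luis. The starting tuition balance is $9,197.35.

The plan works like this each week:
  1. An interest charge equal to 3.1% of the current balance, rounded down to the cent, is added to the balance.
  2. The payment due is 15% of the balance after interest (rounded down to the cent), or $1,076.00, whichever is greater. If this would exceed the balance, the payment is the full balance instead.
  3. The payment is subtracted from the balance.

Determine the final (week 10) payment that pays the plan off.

$471.05

# | Opening | Interest | Payment | End bal
1 | $9,197.35 | $285.11 | $1,422.36 | $8,060.10
2 | $8,060.10 | $249.86 | $1,246.49 | $7,063.47
3 | $7,063.47 | $218.96 | $1,092.36 | $6,190.07
4 | $6,190.07 | $191.89 | $1,076.00 | $5,305.96
5 | $5,305.96 | $164.48 | $1,076.00 | $4,394.44
6 | $4,394.44 | $136.22 | $1,076.00 | $3,454.66
7 | $3,454.66 | $107.09 | $1,076.00 | $2,485.75
8 | $2,485.75 | $77.05 | $1,076.00 | $1,486.80
9 | $1,486.80 | $46.09 | $1,076.00 | $456.89
10 | $456.89 | $14.16 | $471.05 | $0.00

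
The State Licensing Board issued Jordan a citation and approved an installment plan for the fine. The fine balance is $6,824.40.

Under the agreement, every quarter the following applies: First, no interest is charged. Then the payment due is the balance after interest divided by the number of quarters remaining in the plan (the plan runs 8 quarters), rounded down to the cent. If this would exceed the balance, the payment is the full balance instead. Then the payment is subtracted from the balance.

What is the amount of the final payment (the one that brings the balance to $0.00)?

$853.05

# | Opening | Payment | End bal
1 | $6,824.40 | $853.05 | $5,971.35
2 | $5,971.35 | $853.05 | $5,118.30
3 | $5,118.30 | $853.05 | $4,265.25
4 | $4,265.25 | $853.05 | $3,412.20
5 | $3,412.20 | $853.05 | $2,559.15
6 | $2,559.15 | $853.05 | $1,706.10
7 | $1,706.10 | $853.05 | $853.05
8 | $853.05 | $853.05 | $0.00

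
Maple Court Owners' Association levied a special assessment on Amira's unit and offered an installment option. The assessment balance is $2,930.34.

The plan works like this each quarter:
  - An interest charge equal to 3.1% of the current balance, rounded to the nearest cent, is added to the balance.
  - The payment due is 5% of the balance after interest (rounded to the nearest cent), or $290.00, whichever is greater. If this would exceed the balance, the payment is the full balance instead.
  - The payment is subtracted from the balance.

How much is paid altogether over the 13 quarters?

Quarter 1: opening $2,930.34; interest $90.84 → $3,021.18; payment $290.00; balance $2,731.18
Quarter 2: opening $2,731.18; interest $84.67 → $2,815.85; payment $290.00; balance $2,525.85
Quarter 3: opening $2,525.85; interest $78.30 → $2,604.15; payment $290.00; balance $2,314.15
Quarter 4: opening $2,314.15; interest $71.74 → $2,385.89; payment $290.00; balance $2,095.89
Quarter 5: opening $2,095.89; interest $64.97 → $2,160.86; payment $290.00; balance $1,870.86
Quarter 6: opening $1,870.86; interest $58.00 → $1,928.86; payment $290.00; balance $1,638.86
Quarter 7: opening $1,638.86; interest $50.80 → $1,689.66; payment $290.00; balance $1,399.66
Quarter 8: opening $1,399.66; interest $43.39 → $1,443.05; payment $290.00; balance $1,153.05
Quarter 9: opening $1,153.05; interest $35.74 → $1,188.79; payment $290.00; balance $898.79
Quarter 10: opening $898.79; interest $27.86 → $926.65; payment $290.00; balance $636.65
Quarter 11: opening $636.65; interest $19.74 → $656.39; payment $290.00; balance $366.39
Quarter 12: opening $366.39; interest $11.36 → $377.75; payment $290.00; balance $87.75
Quarter 13: opening $87.75; interest $2.72 → $90.47; payment $90.47; balance $0.00
Total paid: $3,570.47

$3,570.47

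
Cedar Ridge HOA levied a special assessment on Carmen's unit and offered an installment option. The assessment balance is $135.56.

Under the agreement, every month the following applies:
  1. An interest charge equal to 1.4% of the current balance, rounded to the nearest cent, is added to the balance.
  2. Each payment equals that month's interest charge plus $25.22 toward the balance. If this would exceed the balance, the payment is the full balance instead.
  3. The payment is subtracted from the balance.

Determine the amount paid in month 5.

# | Opening | Interest | Payment | End bal
1 | $135.56 | $1.90 | $27.12 | $110.34
2 | $110.34 | $1.54 | $26.76 | $85.12
3 | $85.12 | $1.19 | $26.41 | $59.90
4 | $59.90 | $0.84 | $26.06 | $34.68
5 | $34.68 | $0.49 | $25.71 | $9.46

$25.71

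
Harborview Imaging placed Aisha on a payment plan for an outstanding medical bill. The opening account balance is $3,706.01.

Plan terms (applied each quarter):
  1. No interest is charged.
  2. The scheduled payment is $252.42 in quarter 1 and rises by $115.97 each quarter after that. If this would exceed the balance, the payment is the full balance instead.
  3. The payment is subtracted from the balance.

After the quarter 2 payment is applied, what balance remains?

$3,085.20

Quarter 1: opening $3,706.01; payment $252.42; balance $3,453.59
Quarter 2: opening $3,453.59; payment $368.39; balance $3,085.20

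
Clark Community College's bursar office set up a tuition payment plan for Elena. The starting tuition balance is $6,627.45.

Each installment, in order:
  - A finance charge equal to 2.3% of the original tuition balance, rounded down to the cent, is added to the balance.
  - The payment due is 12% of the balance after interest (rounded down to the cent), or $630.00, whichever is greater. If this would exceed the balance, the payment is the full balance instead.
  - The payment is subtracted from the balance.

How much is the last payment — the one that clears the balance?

Installment 1: $6,627.45 +$152.43 interest = $6,779.88; pay $813.58 → $5,966.30
Installment 2: $5,966.30 +$152.43 interest = $6,118.73; pay $734.24 → $5,384.49
Installment 3: $5,384.49 +$152.43 interest = $5,536.92; pay $664.43 → $4,872.49
Installment 4: $4,872.49 +$152.43 interest = $5,024.92; pay $630.00 → $4,394.92
Installment 5: $4,394.92 +$152.43 interest = $4,547.35; pay $630.00 → $3,917.35
Installment 6: $3,917.35 +$152.43 interest = $4,069.78; pay $630.00 → $3,439.78
Installment 7: $3,439.78 +$152.43 interest = $3,592.21; pay $630.00 → $2,962.21
Installment 8: $2,962.21 +$152.43 interest = $3,114.64; pay $630.00 → $2,484.64
Installment 9: $2,484.64 +$152.43 interest = $2,637.07; pay $630.00 → $2,007.07
Installment 10: $2,007.07 +$152.43 interest = $2,159.50; pay $630.00 → $1,529.50
Installment 11: $1,529.50 +$152.43 interest = $1,681.93; pay $630.00 → $1,051.93
Installment 12: $1,051.93 +$152.43 interest = $1,204.36; pay $630.00 → $574.36
Installment 13: $574.36 +$152.43 interest = $726.79; pay $630.00 → $96.79
Installment 14: $96.79 +$152.43 interest = $249.22; pay $249.22 → $0.00

$249.22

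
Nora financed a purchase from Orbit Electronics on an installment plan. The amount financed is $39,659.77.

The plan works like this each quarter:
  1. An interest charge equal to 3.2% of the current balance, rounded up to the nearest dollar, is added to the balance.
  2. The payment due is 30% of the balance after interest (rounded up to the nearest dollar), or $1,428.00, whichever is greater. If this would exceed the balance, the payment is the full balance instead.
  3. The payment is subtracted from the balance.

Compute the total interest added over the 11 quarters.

# | Opening | Interest | Payment | End bal
1 | $39,659.77 | $1,270.00 | $12,279.00 | $28,650.77
2 | $28,650.77 | $917.00 | $8,871.00 | $20,696.77
3 | $20,696.77 | $663.00 | $6,408.00 | $14,951.77
4 | $14,951.77 | $479.00 | $4,630.00 | $10,800.77
5 | $10,800.77 | $346.00 | $3,345.00 | $7,801.77
6 | $7,801.77 | $250.00 | $2,416.00 | $5,635.77
7 | $5,635.77 | $181.00 | $1,746.00 | $4,070.77
8 | $4,070.77 | $131.00 | $1,428.00 | $2,773.77
9 | $2,773.77 | $89.00 | $1,428.00 | $1,434.77
10 | $1,434.77 | $46.00 | $1,428.00 | $52.77
11 | $52.77 | $2.00 | $54.77 | $0.00
Total interest: $1,270.00 + $917.00 + $663.00 + $479.00 + $346.00 + $250.00 + $181.00 + $131.00 + $89.00 + $46.00 + $2.00 = $4,374.00

$4,374.00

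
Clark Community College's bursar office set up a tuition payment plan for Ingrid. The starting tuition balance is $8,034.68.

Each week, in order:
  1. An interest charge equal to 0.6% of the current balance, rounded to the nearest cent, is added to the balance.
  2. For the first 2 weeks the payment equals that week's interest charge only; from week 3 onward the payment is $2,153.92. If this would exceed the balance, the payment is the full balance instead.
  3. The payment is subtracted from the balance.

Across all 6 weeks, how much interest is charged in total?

Week 1: opening $8,034.68; interest $48.21 → $8,082.89; payment $48.21; balance $8,034.68
Week 2: opening $8,034.68; interest $48.21 → $8,082.89; payment $48.21; balance $8,034.68
Week 3: opening $8,034.68; interest $48.21 → $8,082.89; payment $2,153.92; balance $5,928.97
Week 4: opening $5,928.97; interest $35.57 → $5,964.54; payment $2,153.92; balance $3,810.62
Week 5: opening $3,810.62; interest $22.86 → $3,833.48; payment $2,153.92; balance $1,679.56
Week 6: opening $1,679.56; interest $10.08 → $1,689.64; payment $1,689.64; balance $0.00
Total interest: $48.21 + $48.21 + $48.21 + $35.57 + $22.86 + $10.08 = $213.14

$213.14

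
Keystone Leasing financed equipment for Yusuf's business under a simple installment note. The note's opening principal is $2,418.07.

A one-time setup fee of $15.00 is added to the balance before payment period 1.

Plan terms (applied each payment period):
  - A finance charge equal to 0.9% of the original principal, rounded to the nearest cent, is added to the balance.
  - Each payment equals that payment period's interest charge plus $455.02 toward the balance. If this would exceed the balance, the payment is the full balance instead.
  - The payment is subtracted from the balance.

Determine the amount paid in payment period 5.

$476.78

Payment period 1: $2,433.07 +$21.76 interest = $2,454.83; pay $476.78 → $1,978.05
Payment period 2: $1,978.05 +$21.76 interest = $1,999.81; pay $476.78 → $1,523.03
Payment period 3: $1,523.03 +$21.76 interest = $1,544.79; pay $476.78 → $1,068.01
Payment period 4: $1,068.01 +$21.76 interest = $1,089.77; pay $476.78 → $612.99
Payment period 5: $612.99 +$21.76 interest = $634.75; pay $476.78 → $157.97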